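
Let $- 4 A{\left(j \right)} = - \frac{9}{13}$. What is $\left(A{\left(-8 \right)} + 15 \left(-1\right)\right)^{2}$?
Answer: $\frac{594441}{2704} \approx 219.84$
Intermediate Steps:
$A{\left(j \right)} = \frac{9}{52}$ ($A{\left(j \right)} = - \frac{\left(-9\right) \frac{1}{13}}{4} = \left(- \frac{1}{4}\right) \left(- \frac{9}{13}\right) = \frac{9}{52}$)
$\left(A{\left(-8 \right)} + 15 \left(-1\right)\right)^{2} = \left(\frac{9}{52} + 15 \left(-1\right)\right)^{2} = \left(\frac{9}{52} - 15\right)^{2} = \left(- \frac{771}{52}\right)^{2} = \frac{594441}{2704}$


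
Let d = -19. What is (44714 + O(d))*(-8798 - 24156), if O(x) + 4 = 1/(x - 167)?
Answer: -137023704143/93 ≈ -1.4734e+9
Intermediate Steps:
O(x) = -4 + 1/(-167 + x) (O(x) = -4 + 1/(x - 167) = -4 + 1/(-167 + x))
(44714 + O(d))*(-8798 - 24156) = (44714 + (669 - 4*(-19))/(-167 - 19))*(-8798 - 24156) = (44714 + (669 + 76)/(-186))*(-32954) = (44714 - 1/186*745)*(-32954) = (44714 - 745/186)*(-32954) = (8316059/186)*(-32954) = -137023704143/93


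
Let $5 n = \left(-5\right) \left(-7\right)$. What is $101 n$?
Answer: $707$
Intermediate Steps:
$n = 7$ ($n = \frac{\left(-5\right) \left(-7\right)}{5} = \frac{1}{5} \cdot 35 = 7$)
$101 n = 101 \cdot 7 = 707$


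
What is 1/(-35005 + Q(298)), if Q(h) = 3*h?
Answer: -1/34111 ≈ -2.9316e-5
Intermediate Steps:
1/(-35005 + Q(298)) = 1/(-35005 + 3*298) = 1/(-35005 + 894) = 1/(-34111) = -1/34111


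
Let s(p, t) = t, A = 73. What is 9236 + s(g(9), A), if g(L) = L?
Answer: 9309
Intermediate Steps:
9236 + s(g(9), A) = 9236 + 73 = 9309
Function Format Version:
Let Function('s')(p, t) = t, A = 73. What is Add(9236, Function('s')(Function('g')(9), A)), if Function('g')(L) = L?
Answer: 9309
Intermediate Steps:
Add(9236, Function('s')(Function('g')(9), A)) = Add(9236, 73) = 9309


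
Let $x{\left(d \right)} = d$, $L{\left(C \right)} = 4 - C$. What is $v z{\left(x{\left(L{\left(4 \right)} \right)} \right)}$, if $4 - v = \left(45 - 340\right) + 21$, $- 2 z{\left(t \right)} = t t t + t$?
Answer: $0$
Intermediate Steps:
$z{\left(t \right)} = - \frac{t}{2} - \frac{t^{3}}{2}$ ($z{\left(t \right)} = - \frac{t t t + t}{2} = - \frac{t^{2} t + t}{2} = - \frac{t^{3} + t}{2} = - \frac{t + t^{3}}{2} = - \frac{t}{2} - \frac{t^{3}}{2}$)
$v = 278$ ($v = 4 - \left(\left(45 - 340\right) + 21\right) = 4 - \left(-295 + 21\right) = 4 - -274 = 4 + 274 = 278$)
$v z{\left(x{\left(L{\left(4 \right)} \right)} \right)} = 278 \left(- \frac{\left(4 - 4\right) \left(1 + \left(4 - 4\right)^{2}\right)}{2}\right) = 278 \left(\left(- \frac{1}{2}\right) 0 \left(1 + 0^{2}\right)\right) = 278 \left(\left(- \frac{1}{2}\right) 0 \left(1 + 0\right)\right) = 278 \left(\left(- \frac{1}{2}\right) 0 \cdot 1\right) = 278 \cdot 0 = 0$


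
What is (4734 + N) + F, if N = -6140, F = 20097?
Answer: 18691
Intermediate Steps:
(4734 + N) + F = (4734 - 6140) + 20097 = -1406 + 20097 = 18691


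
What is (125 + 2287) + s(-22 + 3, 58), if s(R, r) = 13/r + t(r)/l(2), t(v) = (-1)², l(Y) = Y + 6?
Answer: 559665/232 ≈ 2412.3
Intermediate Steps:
l(Y) = 6 + Y
t(v) = 1
s(R, r) = ⅛ + 13/r (s(R, r) = 13/r + 1/(6 + 2) = 13/r + 1/8 = 13/r + 1*(⅛) = 13/r + ⅛ = ⅛ + 13/r)
(125 + 2287) + s(-22 + 3, 58) = (125 + 2287) + (⅛)*(104 + 58)/58 = 2412 + (⅛)*(1/58)*162 = 2412 + 81/232 = 559665/232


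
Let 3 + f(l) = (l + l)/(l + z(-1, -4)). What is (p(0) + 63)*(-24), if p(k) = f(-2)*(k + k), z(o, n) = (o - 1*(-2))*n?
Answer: -1512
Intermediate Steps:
z(o, n) = n*(2 + o) (z(o, n) = (o + 2)*n = (2 + o)*n = n*(2 + o))
f(l) = -3 + 2*l/(-4 + l) (f(l) = -3 + (l + l)/(l - 4*(2 - 1)) = -3 + (2*l)/(l - 4*1) = -3 + (2*l)/(l - 4) = -3 + (2*l)/(-4 + l) = -3 + 2*l/(-4 + l))
p(k) = -14*k/3 (p(k) = ((12 - 1*(-2))/(-4 - 2))*(k + k) = ((12 + 2)/(-6))*(2*k) = (-⅙*14)*(2*k) = -14*k/3)
(p(0) + 63)*(-24) = (-14/3*0 + 63)*(-24) = (0 + 63)*(-24) = 63*(-24) = -1512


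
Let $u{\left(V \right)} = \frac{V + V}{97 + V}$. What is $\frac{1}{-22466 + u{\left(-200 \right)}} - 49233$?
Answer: $- \frac{113905370437}{2313598} \approx -49233.0$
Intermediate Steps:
$u{\left(V \right)} = \frac{2 V}{97 + V}$
$\frac{1}{-22466 + u{\left(-200 \right)}} - 49233 = \frac{1}{-22466 + 2 \left(-200\right) \frac{1}{97 - 200}} - 49233 = \frac{1}{-22466 + 2 \left(-200\right) \frac{1}{-103}} - 49233 = \frac{1}{-22466 + 2 \left(-200\right) \left(- \frac{1}{103}\right)} - 49233 = \frac{1}{-22466 + \frac{400}{103}} - 49233 = \frac{1}{- \frac{2313598}{103}} - 49233 = - \frac{103}{2313598} - 49233 = - \frac{113905370437}{2313598}$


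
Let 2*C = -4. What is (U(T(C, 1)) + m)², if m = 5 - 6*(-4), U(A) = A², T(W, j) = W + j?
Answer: 900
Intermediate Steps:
C = -2 (C = (½)*(-4) = -2)
m = 29 (m = 5 + 24 = 29)
(U(T(C, 1)) + m)² = ((-2 + 1)² + 29)² = ((-1)² + 29)² = (1 + 29)² = 30² = 900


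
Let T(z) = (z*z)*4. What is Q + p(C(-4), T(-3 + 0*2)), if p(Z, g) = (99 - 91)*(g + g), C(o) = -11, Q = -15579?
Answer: -15003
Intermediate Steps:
T(z) = 4*z² (T(z) = z²*4 = 4*z²)
p(Z, g) = 16*g (p(Z, g) = 8*(2*g) = 16*g)
Q + p(C(-4), T(-3 + 0*2)) = -15579 + 16*(4*(-3 + 0*2)²) = -15579 + 16*(4*(-3 + 0)²) = -15579 + 16*(4*(-3)²) = -15579 + 16*(4*9) = -15579 + 16*36 = -15579 + 576 = -15003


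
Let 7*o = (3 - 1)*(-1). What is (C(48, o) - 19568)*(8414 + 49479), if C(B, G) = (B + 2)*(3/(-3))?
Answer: -1135744874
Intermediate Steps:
o = -2/7 (o = ((3 - 1)*(-1))/7 = (2*(-1))/7 = (1/7)*(-2) = -2/7 ≈ -0.28571)
C(B, G) = -2 - B (C(B, G) = (2 + B)*(3*(-1/3)) = (2 + B)*(-1) = -2 - B)
(C(48, o) - 19568)*(8414 + 49479) = ((-2 - 1*48) - 19568)*(8414 + 49479) = ((-2 - 48) - 19568)*57893 = (-50 - 19568)*57893 = -19618*57893 = -1135744874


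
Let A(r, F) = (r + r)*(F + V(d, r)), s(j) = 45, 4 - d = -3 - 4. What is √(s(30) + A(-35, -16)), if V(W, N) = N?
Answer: √3615 ≈ 60.125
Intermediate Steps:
d = 11 (d = 4 - (-3 - 4) = 4 - 1*(-7) = 4 + 7 = 11)
A(r, F) = 2*r*(F + r) (A(r, F) = (r + r)*(F + r) = (2*r)*(F + r) = 2*r*(F + r))
√(s(30) + A(-35, -16)) = √(45 + 2*(-35)*(-16 - 35)) = √(45 + 2*(-35)*(-51)) = √(45 + 3570) = √3615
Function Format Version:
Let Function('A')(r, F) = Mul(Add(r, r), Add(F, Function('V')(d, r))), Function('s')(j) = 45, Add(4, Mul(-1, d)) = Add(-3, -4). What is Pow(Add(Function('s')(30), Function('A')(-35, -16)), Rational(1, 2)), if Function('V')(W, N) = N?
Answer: Pow(3615, Rational(1, 2)) ≈ 60.125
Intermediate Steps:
d = 11 (d = Add(4, Mul(-1, Add(-3, -4))) = Add(4, Mul(-1, -7)) = Add(4, 7) = 11)
Function('A')(r, F) = Mul(2, r, Add(F, r)) (Function('A')(r, F) = Mul(Add(r, r), Add(F, r)) = Mul(Mul(2, r), Add(F, r)) = Mul(2, r, Add(F, r)))
Pow(Add(Function('s')(30), Function('A')(-35, -16)), Rational(1, 2)) = Pow(Add(45, Mul(2, -35, Add(-16, -35))), Rational(1, 2)) = Pow(Add(45, Mul(2, -35, -51)), Rational(1, 2)) = Pow(Add(45, 3570), Rational(1, 2)) = Pow(3615, Rational(1, 2))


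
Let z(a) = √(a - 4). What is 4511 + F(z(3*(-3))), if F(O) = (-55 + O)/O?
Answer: 4512 + 55*I*√13/13 ≈ 4512.0 + 15.254*I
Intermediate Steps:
z(a) = √(-4 + a)
F(O) = (-55 + O)/O
4511 + F(z(3*(-3))) = 4511 + (-55 + √(-4 + 3*(-3)))/(√(-4 + 3*(-3))) = 4511 + (-55 + √(-4 - 9))/(√(-4 - 9)) = 4511 + (-55 + √(-13))/(√(-13)) = 4511 + (-55 + I*√13)/((I*√13)) = 4511 + (-I*√13/13)*(-55 + I*√13) = 4511 - I*√13*(-55 + I*√13)/13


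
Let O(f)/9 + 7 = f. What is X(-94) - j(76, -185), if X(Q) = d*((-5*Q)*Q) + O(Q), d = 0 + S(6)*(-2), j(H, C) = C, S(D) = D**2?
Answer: 3180236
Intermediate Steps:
O(f) = -63 + 9*f
d = -72 (d = 0 + 6**2*(-2) = 0 + 36*(-2) = 0 - 72 = -72)
X(Q) = -63 + 9*Q + 360*Q**2 (X(Q) = -72*(-5*Q)*Q + (-63 + 9*Q) = -(-360)*Q**2 + (-63 + 9*Q) = 360*Q**2 + (-63 + 9*Q) = -63 + 9*Q + 360*Q**2)
X(-94) - j(76, -185) = (-63 + 9*(-94) + 360*(-94)**2) - 1*(-185) = (-63 - 846 + 360*8836) + 185 = (-63 - 846 + 3180960) + 185 = 3180051 + 185 = 3180236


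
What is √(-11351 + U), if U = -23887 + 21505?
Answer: I*√13733 ≈ 117.19*I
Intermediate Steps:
U = -2382
√(-11351 + U) = √(-11351 - 2382) = √(-13733) = I*√13733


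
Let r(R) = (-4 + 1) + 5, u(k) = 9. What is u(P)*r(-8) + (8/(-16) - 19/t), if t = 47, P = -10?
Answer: 1607/94 ≈ 17.096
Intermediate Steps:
r(R) = 2 (r(R) = -3 + 5 = 2)
u(P)*r(-8) + (8/(-16) - 19/t) = 9*2 + (8/(-16) - 19/47) = 18 + (8*(-1/16) - 19*1/47) = 18 + (-½ - 19/47) = 18 - 85/94 = 1607/94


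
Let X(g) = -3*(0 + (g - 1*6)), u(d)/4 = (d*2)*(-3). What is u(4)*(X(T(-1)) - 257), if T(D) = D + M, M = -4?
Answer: 21504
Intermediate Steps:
u(d) = -24*d (u(d) = 4*((d*2)*(-3)) = 4*((2*d)*(-3)) = 4*(-6*d) = -24*d)
T(D) = -4 + D (T(D) = D - 4 = -4 + D)
X(g) = 18 - 3*g (X(g) = -3*(0 + (g - 6)) = -3*(0 + (-6 + g)) = -3*(-6 + g) = 18 - 3*g)
u(4)*(X(T(-1)) - 257) = (-24*4)*((18 - 3*(-4 - 1)) - 257) = -96*((18 - 3*(-5)) - 257) = -96*((18 + 15) - 257) = -96*(33 - 257) = -96*(-224) = 21504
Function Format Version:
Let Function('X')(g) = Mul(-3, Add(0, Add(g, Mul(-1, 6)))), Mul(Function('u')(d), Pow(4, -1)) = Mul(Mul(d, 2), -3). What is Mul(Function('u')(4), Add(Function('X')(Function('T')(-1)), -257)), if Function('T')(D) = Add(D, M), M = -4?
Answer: 21504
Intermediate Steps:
Function('u')(d) = Mul(-24, d) (Function('u')(d) = Mul(4, Mul(Mul(d, 2), -3)) = Mul(4, Mul(Mul(2, d), -3)) = Mul(4, Mul(-6, d)) = Mul(-24, d))
Function('T')(D) = Add(-4, D) (Function('T')(D) = Add(D, -4) = Add(-4, D))
Function('X')(g) = Add(18, Mul(-3, g)) (Function('X')(g) = Mul(-3, Add(0, Add(g, -6))) = Mul(-3, Add(0, Add(-6, g))) = Mul(-3, Add(-6, g)) = Add(18, Mul(-3, g)))
Mul(Function('u')(4), Add(Function('X')(Function('T')(-1)), -257)) = Mul(Mul(-24, 4), Add(Add(18, Mul(-3, Add(-4, -1))), -257)) = Mul(-96, Add(Add(18, Mul(-3, -5)), -257)) = Mul(-96, Add(Add(18, 15), -257)) = Mul(-96, Add(33, -257)) = Mul(-96, -224) = 21504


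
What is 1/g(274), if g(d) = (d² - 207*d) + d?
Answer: 1/18632 ≈ 5.3671e-5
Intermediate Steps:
g(d) = d² - 206*d
1/g(274) = 1/(274*(-206 + 274)) = 1/(274*68) = 1/18632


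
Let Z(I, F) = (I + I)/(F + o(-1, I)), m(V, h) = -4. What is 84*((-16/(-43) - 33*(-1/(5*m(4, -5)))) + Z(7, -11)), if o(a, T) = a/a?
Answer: -48363/215 ≈ -224.94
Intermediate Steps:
o(a, T) = 1
Z(I, F) = 2*I/(1 + F) (Z(I, F) = (I + I)/(F + 1) = (2*I)/(1 + F) = 2*I/(1 + F))
84*((-16/(-43) - 33*(-1/(5*m(4, -5)))) + Z(7, -11)) = 84*((-16/(-43) - 33/(-5*1*(-4))) + 2*7/(1 - 11)) = 84*((-16*(-1/43) - 33/((-5*(-4)))) + 2*7/(-10)) = 84*((16/43 - 33/20) + 2*7*(-1/10)) = 84*((16/43 - 33*1/20) - 7/5) = 84*((16/43 - 33/20) - 7/5) = 84*(-1099/860 - 7/5) = 84*(-2303/860) = -48363/215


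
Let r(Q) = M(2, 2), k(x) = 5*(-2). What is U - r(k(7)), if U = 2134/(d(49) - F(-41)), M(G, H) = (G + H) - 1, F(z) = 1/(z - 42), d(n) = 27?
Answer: 85198/1121 ≈ 76.002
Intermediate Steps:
F(z) = 1/(-42 + z)
M(G, H) = -1 + G + H
k(x) = -10
r(Q) = 3 (r(Q) = -1 + 2 + 2 = 3)
U = 88561/1121 (U = 2134/(27 - 1/(-42 - 41)) = 2134/(27 - 1/(-83)) = 2134/(27 - 1*(-1/83)) = 2134/(27 + 1/83) = 2134/(2242/83) = 2134*(83/2242) = 88561/1121 ≈ 79.002)
U - r(k(7)) = 88561/1121 - 1*3 = 88561/1121 - 3 = 85198/1121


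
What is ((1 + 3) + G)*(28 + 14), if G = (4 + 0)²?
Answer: 840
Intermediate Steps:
G = 16 (G = 4² = 16)
((1 + 3) + G)*(28 + 14) = ((1 + 3) + 16)*(28 + 14) = (4 + 16)*42 = 20*42 = 840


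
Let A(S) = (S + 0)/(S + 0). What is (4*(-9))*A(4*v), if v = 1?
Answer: -36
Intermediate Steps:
A(S) = 1 (A(S) = S/S = 1)
(4*(-9))*A(4*v) = (4*(-9))*1 = -36*1 = -36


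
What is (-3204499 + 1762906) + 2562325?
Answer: 1120732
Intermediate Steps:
(-3204499 + 1762906) + 2562325 = -1441593 + 2562325 = 1120732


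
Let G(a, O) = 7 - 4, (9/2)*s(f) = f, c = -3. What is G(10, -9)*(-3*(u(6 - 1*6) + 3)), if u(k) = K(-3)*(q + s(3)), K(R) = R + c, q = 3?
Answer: 171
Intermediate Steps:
s(f) = 2*f/9
K(R) = -3 + R (K(R) = R - 3 = -3 + R)
G(a, O) = 3
u(k) = -22 (u(k) = (-3 - 3)*(3 + (2/9)*3) = -6*(3 + 2/3) = -6*11/3 = -22)
G(10, -9)*(-3*(u(6 - 1*6) + 3)) = 3*(-3*(-22 + 3)) = 3*(-3*(-19)) = 3*57 = 171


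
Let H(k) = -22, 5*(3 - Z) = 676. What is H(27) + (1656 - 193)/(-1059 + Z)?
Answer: -138347/5956 ≈ -23.228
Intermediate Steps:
Z = -661/5 (Z = 3 - 1/5*676 = 3 - 676/5 = -661/5 ≈ -132.20)
H(27) + (1656 - 193)/(-1059 + Z) = -22 + (1656 - 193)/(-1059 - 661/5) = -22 + 1463/(-5956/5) = -22 + 1463*(-5/5956) = -22 - 7315/5956 = -138347/5956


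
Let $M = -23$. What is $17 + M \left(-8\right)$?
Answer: $201$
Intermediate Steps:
$17 + M \left(-8\right) = 17 - -184 = 17 + 184 = 201$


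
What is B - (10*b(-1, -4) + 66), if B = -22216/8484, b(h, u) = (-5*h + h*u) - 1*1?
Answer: -315220/2121 ≈ -148.62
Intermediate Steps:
b(h, u) = -1 - 5*h + h*u (b(h, u) = (-5*h + h*u) - 1 = -1 - 5*h + h*u)
B = -5554/2121 (B = -22216*1/8484 = -5554/2121 ≈ -2.6186)
B - (10*b(-1, -4) + 66) = -5554/2121 - (10*(-1 - 5*(-1) - 1*(-4)) + 66) = -5554/2121 - (10*(-1 + 5 + 4) + 66) = -5554/2121 - (10*8 + 66) = -5554/2121 - (80 + 66) = -5554/2121 - 1*146 = -5554/2121 - 146 = -315220/2121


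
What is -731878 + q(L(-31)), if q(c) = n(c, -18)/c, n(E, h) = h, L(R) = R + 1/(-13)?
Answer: -147839239/202 ≈ -7.3188e+5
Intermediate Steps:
L(R) = -1/13 + R (L(R) = R - 1/13 = -1/13 + R)
q(c) = -18/c
-731878 + q(L(-31)) = -731878 - 18/(-1/13 - 31) = -731878 - 18/(-404/13) = -731878 - 18*(-13/404) = -731878 + 117/202 = -147839239/202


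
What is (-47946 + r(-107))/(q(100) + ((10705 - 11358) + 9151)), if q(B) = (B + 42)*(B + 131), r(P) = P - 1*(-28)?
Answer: -1921/1652 ≈ -1.1628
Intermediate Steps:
r(P) = 28 + P (r(P) = P + 28 = 28 + P)
q(B) = (42 + B)*(131 + B)
(-47946 + r(-107))/(q(100) + ((10705 - 11358) + 9151)) = (-47946 + (28 - 107))/((5502 + 100² + 173*100) + ((10705 - 11358) + 9151)) = (-47946 - 79)/((5502 + 10000 + 17300) + (-653 + 9151)) = -48025/(32802 + 8498) = -48025/41300 = -48025*1/41300 = -1921/1652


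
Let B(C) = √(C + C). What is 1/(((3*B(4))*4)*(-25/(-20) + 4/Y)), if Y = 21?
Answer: 7*√2/484 ≈ 0.020454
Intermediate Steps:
B(C) = √2*√C (B(C) = √(2*C) = √2*√C)
1/(((3*B(4))*4)*(-25/(-20) + 4/Y)) = 1/(((3*(√2*√4))*4)*(-25/(-20) + 4/21)) = 1/(((3*(√2*2))*4)*(-25*(-1/20) + 4*(1/21))) = 1/(((3*(2*√2))*4)*(5/4 + 4/21)) = 1/(((6*√2)*4)*(121/84)) = 1/((24*√2)*(121/84)) = 1/(242*√2/7) = 7*√2/484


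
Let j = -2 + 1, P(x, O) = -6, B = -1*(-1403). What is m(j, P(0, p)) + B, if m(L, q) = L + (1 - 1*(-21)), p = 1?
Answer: 1424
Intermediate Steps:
B = 1403
j = -1
m(L, q) = 22 + L (m(L, q) = L + (1 + 21) = L + 22 = 22 + L)
m(j, P(0, p)) + B = (22 - 1) + 1403 = 21 + 1403 = 1424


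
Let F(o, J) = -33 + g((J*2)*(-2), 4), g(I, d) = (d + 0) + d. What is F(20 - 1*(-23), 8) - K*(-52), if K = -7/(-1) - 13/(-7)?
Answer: 3049/7 ≈ 435.57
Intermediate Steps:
g(I, d) = 2*d (g(I, d) = d + d = 2*d)
F(o, J) = -25 (F(o, J) = -33 + 2*4 = -33 + 8 = -25)
K = 62/7 (K = -7*(-1) - 13*(-1/7) = 7 + 13/7 = 62/7 ≈ 8.8571)
F(20 - 1*(-23), 8) - K*(-52) = -25 - 62*(-52)/7 = -25 - 1*(-3224/7) = -25 + 3224/7 = 3049/7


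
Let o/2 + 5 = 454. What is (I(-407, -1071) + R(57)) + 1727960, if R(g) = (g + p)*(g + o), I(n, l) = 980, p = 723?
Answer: 2473840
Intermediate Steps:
o = 898 (o = -10 + 2*454 = -10 + 908 = 898)
R(g) = (723 + g)*(898 + g) (R(g) = (g + 723)*(g + 898) = (723 + g)*(898 + g))
(I(-407, -1071) + R(57)) + 1727960 = (980 + (649254 + 57² + 1621*57)) + 1727960 = (980 + (649254 + 3249 + 92397)) + 1727960 = (980 + 744900) + 1727960 = 745880 + 1727960 = 2473840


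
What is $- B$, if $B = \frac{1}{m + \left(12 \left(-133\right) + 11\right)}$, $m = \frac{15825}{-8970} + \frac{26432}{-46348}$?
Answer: $\frac{6929026}{10998682079} \approx 0.00062999$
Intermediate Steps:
$m = - \frac{16175869}{6929026}$ ($m = 15825 \left(- \frac{1}{8970}\right) + 26432 \left(- \frac{1}{46348}\right) = - \frac{1055}{598} - \frac{6608}{11587} = - \frac{16175869}{6929026} \approx -2.3345$)
$B = - \frac{6929026}{10998682079}$ ($B = \frac{1}{- \frac{16175869}{6929026} + \left(12 \left(-133\right) + 11\right)} = \frac{1}{- \frac{16175869}{6929026} + \left(-1596 + 11\right)} = \frac{1}{- \frac{16175869}{6929026} - 1585} = \frac{1}{- \frac{10998682079}{6929026}} = - \frac{6929026}{10998682079} \approx -0.00062999$)
$- B = \left(-1\right) \left(- \frac{6929026}{10998682079}\right) = \frac{6929026}{10998682079}$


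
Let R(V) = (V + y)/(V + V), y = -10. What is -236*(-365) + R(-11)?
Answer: 1895101/22 ≈ 86141.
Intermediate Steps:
R(V) = (-10 + V)/(2*V) (R(V) = (V - 10)/(V + V) = (-10 + V)/((2*V)) = (-10 + V)*(1/(2*V)) = (-10 + V)/(2*V))
-236*(-365) + R(-11) = -236*(-365) + (½)*(-10 - 11)/(-11) = 86140 + (½)*(-1/11)*(-21) = 86140 + 21/22 = 1895101/22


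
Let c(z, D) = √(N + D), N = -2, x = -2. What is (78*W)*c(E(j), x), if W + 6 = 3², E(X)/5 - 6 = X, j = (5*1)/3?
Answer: 468*I ≈ 468.0*I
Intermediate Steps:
j = 5/3 (j = 5*(⅓) = 5/3 ≈ 1.6667)
E(X) = 30 + 5*X
W = 3 (W = -6 + 3² = -6 + 9 = 3)
c(z, D) = √(-2 + D)
(78*W)*c(E(j), x) = (78*3)*√(-2 - 2) = 234*√(-4) = 234*(2*I) = 468*I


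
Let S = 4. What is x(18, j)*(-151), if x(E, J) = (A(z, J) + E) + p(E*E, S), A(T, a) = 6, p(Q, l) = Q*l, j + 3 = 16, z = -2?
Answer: -199320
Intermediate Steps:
j = 13 (j = -3 + 16 = 13)
x(E, J) = 6 + E + 4*E² (x(E, J) = (6 + E) + (E*E)*4 = (6 + E) + E²*4 = (6 + E) + 4*E² = 6 + E + 4*E²)
x(18, j)*(-151) = (6 + 18 + 4*18²)*(-151) = (6 + 18 + 4*324)*(-151) = (6 + 18 + 1296)*(-151) = 1320*(-151) = -199320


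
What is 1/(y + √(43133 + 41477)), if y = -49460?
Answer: -4946/244620699 - √84610/2446206990 ≈ -2.0338e-5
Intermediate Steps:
1/(y + √(43133 + 41477)) = 1/(-49460 + √(43133 + 41477)) = 1/(-49460 + √84610)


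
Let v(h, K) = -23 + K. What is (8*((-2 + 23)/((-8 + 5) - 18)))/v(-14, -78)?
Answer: 8/101 ≈ 0.079208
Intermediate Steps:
(8*((-2 + 23)/((-8 + 5) - 18)))/v(-14, -78) = (8*((-2 + 23)/((-8 + 5) - 18)))/(-23 - 78) = (8*(21/(-3 - 18)))/(-101) = (8*(21/(-21)))*(-1/101) = (8*(21*(-1/21)))*(-1/101) = (8*(-1))*(-1/101) = -8*(-1/101) = 8/101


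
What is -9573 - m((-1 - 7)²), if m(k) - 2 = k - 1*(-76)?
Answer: -9715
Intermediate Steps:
m(k) = 78 + k (m(k) = 2 + (k - 1*(-76)) = 2 + (k + 76) = 2 + (76 + k) = 78 + k)
-9573 - m((-1 - 7)²) = -9573 - (78 + (-1 - 7)²) = -9573 - (78 + (-8)²) = -9573 - (78 + 64) = -9573 - 1*142 = -9573 - 142 = -9715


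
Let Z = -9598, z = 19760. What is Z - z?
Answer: -29358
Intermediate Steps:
Z - z = -9598 - 1*19760 = -9598 - 19760 = -29358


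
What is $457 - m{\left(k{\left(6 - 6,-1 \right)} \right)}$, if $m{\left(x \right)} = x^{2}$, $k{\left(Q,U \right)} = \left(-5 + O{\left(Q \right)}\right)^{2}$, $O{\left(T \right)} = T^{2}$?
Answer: $-168$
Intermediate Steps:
$k{\left(Q,U \right)} = \left(-5 + Q^{2}\right)^{2}$
$457 - m{\left(k{\left(6 - 6,-1 \right)} \right)} = 457 - \left(\left(-5 + \left(6 - 6\right)^{2}\right)^{2}\right)^{2} = 457 - \left(\left(-5 + 0^{2}\right)^{2}\right)^{2} = 457 - \left(\left(-5 + 0\right)^{2}\right)^{2} = 457 - \left(\left(-5\right)^{2}\right)^{2} = 457 - 25^{2} = 457 - 625 = -168$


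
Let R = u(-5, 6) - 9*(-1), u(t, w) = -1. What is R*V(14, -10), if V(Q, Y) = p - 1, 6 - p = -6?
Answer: 88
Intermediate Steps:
p = 12 (p = 6 - 1*(-6) = 6 + 6 = 12)
V(Q, Y) = 11 (V(Q, Y) = 12 - 1 = 11)
R = 8 (R = -1 - 9*(-1) = -1 + 9 = 8)
R*V(14, -10) = 8*11 = 88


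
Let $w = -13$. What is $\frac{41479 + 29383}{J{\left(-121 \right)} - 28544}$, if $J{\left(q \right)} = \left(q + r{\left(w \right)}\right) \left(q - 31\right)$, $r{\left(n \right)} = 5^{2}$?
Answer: $- \frac{35431}{6976} \approx -5.079$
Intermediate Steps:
$r{\left(n \right)} = 25$
$J{\left(q \right)} = \left(-31 + q\right) \left(25 + q\right)$ ($J{\left(q \right)} = \left(q + 25\right) \left(q - 31\right) = \left(25 + q\right) \left(-31 + q\right) = \left(-31 + q\right) \left(25 + q\right)$)
$\frac{41479 + 29383}{J{\left(-121 \right)} - 28544} = \frac{41479 + 29383}{\left(-775 + \left(-121\right)^{2} - -726\right) - 28544} = \frac{70862}{\left(-775 + 14641 + 726\right) - 28544} = \frac{70862}{14592 - 28544} = \frac{70862}{-13952} = 70862 \left(- \frac{1}{13952}\right) = - \frac{35431}{6976}$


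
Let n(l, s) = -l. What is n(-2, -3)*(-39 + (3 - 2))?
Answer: -76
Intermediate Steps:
n(-2, -3)*(-39 + (3 - 2)) = (-1*(-2))*(-39 + (3 - 2)) = 2*(-39 + 1) = 2*(-38) = -76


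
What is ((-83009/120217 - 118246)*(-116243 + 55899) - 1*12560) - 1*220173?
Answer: 857777815259443/120217 ≈ 7.1352e+9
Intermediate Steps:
((-83009/120217 - 118246)*(-116243 + 55899) - 1*12560) - 1*220173 = ((-83009*1/120217 - 118246)*(-60344) - 12560) - 220173 = ((-83009/120217 - 118246)*(-60344) - 12560) - 220173 = (-14215262391/120217*(-60344) - 12560) - 220173 = (857805793722504/120217 - 12560) - 220173 = 857804283796984/120217 - 220173 = 857777815259443/120217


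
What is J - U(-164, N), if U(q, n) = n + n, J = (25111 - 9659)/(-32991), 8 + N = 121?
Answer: -7471418/32991 ≈ -226.47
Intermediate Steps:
N = 113 (N = -8 + 121 = 113)
J = -15452/32991 (J = 15452*(-1/32991) = -15452/32991 ≈ -0.46837)
U(q, n) = 2*n
J - U(-164, N) = -15452/32991 - 2*113 = -15452/32991 - 1*226 = -15452/32991 - 226 = -7471418/32991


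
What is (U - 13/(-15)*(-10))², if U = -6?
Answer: 1936/9 ≈ 215.11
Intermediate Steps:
(U - 13/(-15)*(-10))² = (-6 - 13/(-15)*(-10))² = (-6 - 13*(-1/15)*(-10))² = (-6 + (13/15)*(-10))² = (-6 - 26/3)² = (-44/3)² = 1936/9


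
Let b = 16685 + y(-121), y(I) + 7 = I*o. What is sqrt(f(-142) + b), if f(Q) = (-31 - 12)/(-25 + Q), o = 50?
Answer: sqrt(296411473)/167 ≈ 103.09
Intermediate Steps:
y(I) = -7 + 50*I (y(I) = -7 + I*50 = -7 + 50*I)
f(Q) = -43/(-25 + Q)
b = 10628 (b = 16685 + (-7 + 50*(-121)) = 16685 + (-7 - 6050) = 16685 - 6057 = 10628)
sqrt(f(-142) + b) = sqrt(-43/(-25 - 142) + 10628) = sqrt(-43/(-167) + 10628) = sqrt(-43*(-1/167) + 10628) = sqrt(43/167 + 10628) = sqrt(1774919/167) = sqrt(296411473)/167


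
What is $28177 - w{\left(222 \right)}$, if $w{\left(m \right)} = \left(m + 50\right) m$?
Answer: $-32207$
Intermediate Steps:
$w{\left(m \right)} = m \left(50 + m\right)$ ($w{\left(m \right)} = \left(50 + m\right) m = m \left(50 + m\right)$)
$28177 - w{\left(222 \right)} = 28177 - 222 \left(50 + 222\right) = 28177 - 222 \cdot 272 = 28177 - 60384 = -32207$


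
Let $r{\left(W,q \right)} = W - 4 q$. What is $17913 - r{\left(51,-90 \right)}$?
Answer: $17502$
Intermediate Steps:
$17913 - r{\left(51,-90 \right)} = 17913 - \left(51 - -360\right) = 17913 - \left(51 + 360\right) = 17913 - 411 = 17502$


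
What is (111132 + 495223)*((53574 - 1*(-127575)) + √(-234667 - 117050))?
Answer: 109840601895 + 606355*I*√351717 ≈ 1.0984e+11 + 3.596e+8*I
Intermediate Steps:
(111132 + 495223)*((53574 - 1*(-127575)) + √(-234667 - 117050)) = 606355*((53574 + 127575) + √(-351717)) = 606355*(181149 + I*√351717) = 109840601895 + 606355*I*√351717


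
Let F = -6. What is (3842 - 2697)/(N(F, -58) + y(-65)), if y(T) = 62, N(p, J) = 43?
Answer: 229/21 ≈ 10.905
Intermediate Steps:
(3842 - 2697)/(N(F, -58) + y(-65)) = (3842 - 2697)/(43 + 62) = 1145/105 = 1145*(1/105) = 229/21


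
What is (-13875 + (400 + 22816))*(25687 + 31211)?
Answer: 531484218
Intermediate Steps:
(-13875 + (400 + 22816))*(25687 + 31211) = (-13875 + 23216)*56898 = 9341*56898 = 531484218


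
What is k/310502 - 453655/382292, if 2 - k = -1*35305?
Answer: -63681600583/59351215292 ≈ -1.0730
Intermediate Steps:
k = 35307 (k = 2 - (-1)*35305 = 2 - 1*(-35305) = 2 + 35305 = 35307)
k/310502 - 453655/382292 = 35307/310502 - 453655/382292 = -63681600583/59351215292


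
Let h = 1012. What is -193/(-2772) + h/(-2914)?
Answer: -1121431/4038804 ≈ -0.27766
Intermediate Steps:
-193/(-2772) + h/(-2914) = -193/(-2772) + 1012/(-2914) = -193*(-1/2772) + 1012*(-1/2914) = 193/2772 - 506/1457 = -1121431/4038804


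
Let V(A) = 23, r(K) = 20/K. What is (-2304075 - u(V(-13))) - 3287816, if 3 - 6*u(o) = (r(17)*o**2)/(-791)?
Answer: -451165000583/80682 ≈ -5.5919e+6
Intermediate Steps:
u(o) = 1/2 + 10*o**2/40341 (u(o) = 1/2 - (20/17)*o**2/(6*(-791)) = 1/2 - (20*(1/17))*o**2*(-1)/(6*791) = 1/2 - 20*o**2/17*(-1)/(6*791) = 1/2 - (-10)*o**2/40341 = 1/2 + 10*o**2/40341)
(-2304075 - u(V(-13))) - 3287816 = (-2304075 - (1/2 + (10/40341)*23**2)) - 3287816 = (-2304075 - (1/2 + (10/40341)*529)) - 3287816 = (-2304075 - (1/2 + 5290/40341)) - 3287816 = (-2304075 - 1*50921/80682) - 3287816 = (-2304075 - 50921/80682) - 3287816 = -185897430071/80682 - 3287816 = -451165000583/80682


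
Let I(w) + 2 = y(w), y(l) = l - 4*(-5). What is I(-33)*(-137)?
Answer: 2055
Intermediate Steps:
y(l) = 20 + l (y(l) = l + 20 = 20 + l)
I(w) = 18 + w (I(w) = -2 + (20 + w) = 18 + w)
I(-33)*(-137) = (18 - 33)*(-137) = -15*(-137) = 2055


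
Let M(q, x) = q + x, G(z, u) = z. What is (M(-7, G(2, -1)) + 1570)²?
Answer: 2449225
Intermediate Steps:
(M(-7, G(2, -1)) + 1570)² = ((-7 + 2) + 1570)² = (-5 + 1570)² = 1565² = 2449225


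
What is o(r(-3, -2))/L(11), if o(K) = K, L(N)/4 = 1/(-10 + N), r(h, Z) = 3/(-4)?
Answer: -3/16 ≈ -0.18750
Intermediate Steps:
r(h, Z) = -¾ (r(h, Z) = 3*(-¼) = -¾)
L(N) = 4/(-10 + N)
o(r(-3, -2))/L(11) = -3/(4*(4/(-10 + 11))) = -3/(4*(4/1)) = -3/(4*(4*1)) = -¾/4 = -¾*¼ = -3/16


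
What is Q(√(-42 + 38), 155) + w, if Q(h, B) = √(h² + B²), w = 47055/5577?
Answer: 15685/1859 + 3*√2669 ≈ 163.42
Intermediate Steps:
w = 15685/1859 (w = 47055*(1/5577) = 15685/1859 ≈ 8.4373)
Q(h, B) = √(B² + h²)
Q(√(-42 + 38), 155) + w = √(155² + (√(-42 + 38))²) + 15685/1859 = √(24025 + (√(-4))²) + 15685/1859 = √(24025 + (2*I)²) + 15685/1859 = √(24025 - 4) + 15685/1859 = √24021 + 15685/1859 = 3*√2669 + 15685/1859 = 15685/1859 + 3*√2669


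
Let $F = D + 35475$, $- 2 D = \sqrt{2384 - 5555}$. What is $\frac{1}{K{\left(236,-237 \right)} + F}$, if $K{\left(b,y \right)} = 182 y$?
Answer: $- \frac{10212}{78214765} + \frac{2 i \sqrt{3171}}{234644295} \approx -0.00013056 + 4.7997 \cdot 10^{-7} i$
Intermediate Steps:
$D = - \frac{i \sqrt{3171}}{2}$ ($D = - \frac{\sqrt{2384 - 5555}}{2} = - \frac{\sqrt{-3171}}{2} = - \frac{i \sqrt{3171}}{2} \approx - 28.156 i$)
$F = 35475 - \frac{i \sqrt{3171}}{2}$ ($F = - \frac{i \sqrt{3171}}{2} + 35475 = 35475 - \frac{i \sqrt{3171}}{2} \approx 35475.0 - 28.156 i$)
$\frac{1}{K{\left(236,-237 \right)} + F} = \frac{1}{182 \left(-237\right) + \left(35475 - \frac{i \sqrt{3171}}{2}\right)} = \frac{1}{-43134 + \left(35475 - \frac{i \sqrt{3171}}{2}\right)} = \frac{1}{-7659 - \frac{i \sqrt{3171}}{2}}$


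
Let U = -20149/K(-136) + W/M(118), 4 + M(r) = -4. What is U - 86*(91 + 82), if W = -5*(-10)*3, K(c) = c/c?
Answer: -140183/4 ≈ -35046.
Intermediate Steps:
M(r) = -8 (M(r) = -4 - 4 = -8)
K(c) = 1
W = 150 (W = 50*3 = 150)
U = -80671/4 (U = -20149/1 + 150/(-8) = -20149*1 + 150*(-1/8) = -20149 - 75/4 = -80671/4 ≈ -20168.)
U - 86*(91 + 82) = -80671/4 - 86*(91 + 82) = -80671/4 - 86*173 = -80671/4 - 14878 = -140183/4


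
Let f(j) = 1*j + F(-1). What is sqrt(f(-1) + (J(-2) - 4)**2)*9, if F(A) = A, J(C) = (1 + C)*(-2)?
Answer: 9*sqrt(2) ≈ 12.728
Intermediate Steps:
J(C) = -2 - 2*C
f(j) = -1 + j (f(j) = 1*j - 1 = j - 1 = -1 + j)
sqrt(f(-1) + (J(-2) - 4)**2)*9 = sqrt((-1 - 1) + ((-2 - 2*(-2)) - 4)**2)*9 = sqrt(-2 + ((-2 + 4) - 4)**2)*9 = sqrt(-2 + (2 - 4)**2)*9 = sqrt(-2 + (-2)**2)*9 = sqrt(-2 + 4)*9 = sqrt(2)*9 = 9*sqrt(2)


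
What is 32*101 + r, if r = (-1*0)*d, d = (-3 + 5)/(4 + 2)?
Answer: 3232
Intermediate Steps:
d = 1/3 (d = 2/6 = 2*(1/6) = 1/3 ≈ 0.33333)
r = 0 (r = -1*0*(1/3) = 0*(1/3) = 0)
32*101 + r = 32*101 + 0 = 3232 + 0 = 3232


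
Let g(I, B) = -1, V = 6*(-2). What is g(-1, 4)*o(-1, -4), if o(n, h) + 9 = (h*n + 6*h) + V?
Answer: 41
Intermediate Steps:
V = -12
o(n, h) = -21 + 6*h + h*n (o(n, h) = -9 + ((h*n + 6*h) - 12) = -9 + ((6*h + h*n) - 12) = -9 + (-12 + 6*h + h*n) = -21 + 6*h + h*n)
g(-1, 4)*o(-1, -4) = -(-21 + 6*(-4) - 4*(-1)) = -(-21 - 24 + 4) = -1*(-41) = 41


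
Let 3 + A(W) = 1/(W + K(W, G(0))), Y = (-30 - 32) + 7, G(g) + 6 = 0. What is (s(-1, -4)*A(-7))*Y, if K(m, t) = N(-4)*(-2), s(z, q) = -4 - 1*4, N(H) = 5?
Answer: -22880/17 ≈ -1345.9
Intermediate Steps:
G(g) = -6 (G(g) = -6 + 0 = -6)
s(z, q) = -8 (s(z, q) = -4 - 4 = -8)
Y = -55 (Y = -62 + 7 = -55)
K(m, t) = -10 (K(m, t) = 5*(-2) = -10)
A(W) = -3 + 1/(-10 + W) (A(W) = -3 + 1/(W - 10) = -3 + 1/(-10 + W))
(s(-1, -4)*A(-7))*Y = -8*(31 - 3*(-7))/(-10 - 7)*(-55) = -8*(31 + 21)/(-17)*(-55) = -(-8)*52/17*(-55) = -8*(-52/17)*(-55) = (416/17)*(-55) = -22880/17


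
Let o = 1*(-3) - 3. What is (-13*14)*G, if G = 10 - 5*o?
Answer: -7280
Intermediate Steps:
o = -6 (o = -3 - 3 = -6)
G = 40 (G = 10 - 5*(-6) = 10 - 1*(-30) = 10 + 30 = 40)
(-13*14)*G = -13*14*40 = -182*40 = -7280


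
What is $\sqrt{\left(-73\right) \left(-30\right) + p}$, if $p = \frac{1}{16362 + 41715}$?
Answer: $\frac{\sqrt{91194248427}}{6453} \approx 46.797$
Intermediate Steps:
$p = \frac{1}{58077} \approx 1.7219 \cdot 10^{-5}$
$\sqrt{\left(-73\right) \left(-30\right) + p} = \sqrt{\left(-73\right) \left(-30\right) + \frac{1}{58077}} = \sqrt{2190 + \frac{1}{58077}} = \sqrt{\frac{127188631}{58077}} = \frac{\sqrt{91194248427}}{6453}$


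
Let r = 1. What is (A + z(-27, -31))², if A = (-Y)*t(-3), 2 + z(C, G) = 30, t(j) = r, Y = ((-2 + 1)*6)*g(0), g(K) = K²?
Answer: 784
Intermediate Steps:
Y = 0 (Y = ((-2 + 1)*6)*0² = -1*6*0 = -6*0 = 0)
t(j) = 1
z(C, G) = 28 (z(C, G) = -2 + 30 = 28)
A = 0 (A = -1*0*1 = 0*1 = 0)
(A + z(-27, -31))² = (0 + 28)² = 28² = 784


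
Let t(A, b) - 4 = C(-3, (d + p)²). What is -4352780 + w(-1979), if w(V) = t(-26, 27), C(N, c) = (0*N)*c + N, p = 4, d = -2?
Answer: -4352779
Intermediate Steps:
C(N, c) = N (C(N, c) = 0*c + N = 0 + N = N)
t(A, b) = 1 (t(A, b) = 4 - 3 = 1)
w(V) = 1
-4352780 + w(-1979) = -4352780 + 1 = -4352779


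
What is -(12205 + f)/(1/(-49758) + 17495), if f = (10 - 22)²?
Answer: -614461542/870516209 ≈ -0.70586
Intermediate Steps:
f = 144 (f = (-12)² = 144)
-(12205 + f)/(1/(-49758) + 17495) = -(12205 + 144)/(1/(-49758) + 17495) = -12349/(-1/49758 + 17495) = -12349/870516209/49758 = -12349*49758/870516209 = -1*614461542/870516209 = -614461542/870516209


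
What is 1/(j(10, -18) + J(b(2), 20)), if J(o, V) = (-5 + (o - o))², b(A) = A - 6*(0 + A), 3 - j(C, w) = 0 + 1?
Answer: 1/27 ≈ 0.037037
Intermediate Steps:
j(C, w) = 2 (j(C, w) = 3 - (0 + 1) = 3 - 1*1 = 3 - 1 = 2)
b(A) = -5*A (b(A) = A - 6*A = -5*A)
J(o, V) = 25 (J(o, V) = (-5 + 0)² = (-5)² = 25)
1/(j(10, -18) + J(b(2), 20)) = 1/(2 + 25) = 1/27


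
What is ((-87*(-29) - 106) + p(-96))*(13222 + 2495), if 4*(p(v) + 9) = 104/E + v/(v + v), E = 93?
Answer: 302823157/8 ≈ 3.7853e+7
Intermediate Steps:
p(v) = -6395/744 (p(v) = -9 + (104/93 + v/(v + v))/4 = -9 + (104*(1/93) + v/((2*v)))/4 = -9 + (104/93 + v*(1/(2*v)))/4 = -9 + (104/93 + ½)/4 = -9 + (¼)*(301/186) = -9 + 301/744 = -6395/744)
((-87*(-29) - 106) + p(-96))*(13222 + 2495) = ((-87*(-29) - 106) - 6395/744)*(13222 + 2495) = ((2523 - 106) - 6395/744)*15717 = (2417 - 6395/744)*15717 = (1791853/744)*15717 = 302823157/8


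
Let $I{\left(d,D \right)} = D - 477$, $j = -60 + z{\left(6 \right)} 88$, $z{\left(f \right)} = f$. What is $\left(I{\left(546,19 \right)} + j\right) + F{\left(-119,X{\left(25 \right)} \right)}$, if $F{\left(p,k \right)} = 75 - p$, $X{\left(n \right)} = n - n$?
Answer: $204$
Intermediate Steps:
$X{\left(n \right)} = 0$
$j = 468$ ($j = -60 + 6 \cdot 88 = -60 + 528 = 468$)
$I{\left(d,D \right)} = -477 + D$
$\left(I{\left(546,19 \right)} + j\right) + F{\left(-119,X{\left(25 \right)} \right)} = \left(\left(-477 + 19\right) + 468\right) + \left(75 - -119\right) = \left(-458 + 468\right) + \left(75 + 119\right) = 10 + 194 = 204$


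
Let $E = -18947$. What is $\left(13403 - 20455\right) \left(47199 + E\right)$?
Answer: $-199233104$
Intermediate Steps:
$\left(13403 - 20455\right) \left(47199 + E\right) = \left(13403 - 20455\right) \left(47199 - 18947\right) = \left(-7052\right) 28252 = -199233104$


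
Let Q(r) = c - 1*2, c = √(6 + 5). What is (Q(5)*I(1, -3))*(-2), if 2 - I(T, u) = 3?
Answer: -4 + 2*√11 ≈ 2.6333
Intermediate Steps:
c = √11 ≈ 3.3166
I(T, u) = -1 (I(T, u) = 2 - 1*3 = 2 - 3 = -1)
Q(r) = -2 + √11 (Q(r) = √11 - 1*2 = √11 - 2 = -2 + √11)
(Q(5)*I(1, -3))*(-2) = ((-2 + √11)*(-1))*(-2) = (2 - √11)*(-2) = -4 + 2*√11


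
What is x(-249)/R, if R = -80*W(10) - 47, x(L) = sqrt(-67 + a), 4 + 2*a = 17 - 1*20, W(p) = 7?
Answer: -I*sqrt(282)/1214 ≈ -0.013833*I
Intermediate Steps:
a = -7/2 (a = -2 + (17 - 1*20)/2 = -2 + (17 - 20)/2 = -2 + (1/2)*(-3) = -2 - 3/2 = -7/2 ≈ -3.5000)
x(L) = I*sqrt(282)/2 (x(L) = sqrt(-67 - 7/2) = sqrt(-141/2) = I*sqrt(282)/2)
R = -607 (R = -80*7 - 47 = -560 - 47 = -607)
x(-249)/R = (I*sqrt(282)/2)/(-607) = (I*sqrt(282)/2)*(-1/607) = -I*sqrt(282)/1214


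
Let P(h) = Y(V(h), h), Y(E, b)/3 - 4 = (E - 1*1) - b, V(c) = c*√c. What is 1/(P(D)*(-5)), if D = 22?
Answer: -19/154305 - 22*√22/154305 ≈ -0.00079187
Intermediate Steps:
V(c) = c^(3/2)
Y(E, b) = 9 - 3*b + 3*E (Y(E, b) = 12 + 3*((E - 1*1) - b) = 12 + 3*((E - 1) - b) = 12 + 3*((-1 + E) - b) = 12 + 3*(-1 + E - b) = 12 + (-3 - 3*b + 3*E) = 9 - 3*b + 3*E)
P(h) = 9 - 3*h + 3*h^(3/2)
1/(P(D)*(-5)) = 1/((9 - 3*22 + 3*22^(3/2))*(-5)) = 1/((9 - 66 + 3*(22*√22))*(-5)) = 1/((9 - 66 + 66*√22)*(-5)) = 1/((-57 + 66*√22)*(-5)) = 1/(285 - 330*√22)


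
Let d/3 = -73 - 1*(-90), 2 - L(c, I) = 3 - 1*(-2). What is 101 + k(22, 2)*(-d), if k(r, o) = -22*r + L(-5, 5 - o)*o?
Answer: 25091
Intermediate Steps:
L(c, I) = -3 (L(c, I) = 2 - (3 - 1*(-2)) = 2 - (3 + 2) = 2 - 1*5 = 2 - 5 = -3)
d = 51 (d = 3*(-73 - 1*(-90)) = 3*(-73 + 90) = 3*17 = 51)
k(r, o) = -22*r - 3*o
101 + k(22, 2)*(-d) = 101 + (-22*22 - 3*2)*(-1*51) = 101 + (-484 - 6)*(-51) = 101 - 490*(-51) = 101 + 24990 = 25091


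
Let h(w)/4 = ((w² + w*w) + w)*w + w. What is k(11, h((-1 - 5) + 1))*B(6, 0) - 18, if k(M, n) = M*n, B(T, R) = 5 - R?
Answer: -50618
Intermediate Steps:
h(w) = 4*w + 4*w*(w + 2*w²) (h(w) = 4*(((w² + w*w) + w)*w + w) = 4*(((w² + w²) + w)*w + w) = 4*((2*w² + w)*w + w) = 4*((w + 2*w²)*w + w) = 4*(w*(w + 2*w²) + w) = 4*(w + w*(w + 2*w²)) = 4*w + 4*w*(w + 2*w²))
k(11, h((-1 - 5) + 1))*B(6, 0) - 18 = (11*(4*((-1 - 5) + 1)*(1 + ((-1 - 5) + 1) + 2*((-1 - 5) + 1)²)))*(5 - 1*0) - 18 = (11*(4*(-6 + 1)*(1 + (-6 + 1) + 2*(-6 + 1)²)))*(5 + 0) - 18 = (11*(4*(-5)*(1 - 5 + 2*(-5)²)))*5 - 18 = (11*(4*(-5)*(1 - 5 + 2*25)))*5 - 18 = (11*(4*(-5)*(1 - 5 + 50)))*5 - 18 = (11*(4*(-5)*46))*5 - 18 = (11*(-920))*5 - 18 = -10120*5 - 18 = -50600 - 18 = -50618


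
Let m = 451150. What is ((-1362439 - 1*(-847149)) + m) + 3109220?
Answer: 3045080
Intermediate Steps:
((-1362439 - 1*(-847149)) + m) + 3109220 = ((-1362439 - 1*(-847149)) + 451150) + 3109220 = ((-1362439 + 847149) + 451150) + 3109220 = (-515290 + 451150) + 3109220 = -64140 + 3109220 = 3045080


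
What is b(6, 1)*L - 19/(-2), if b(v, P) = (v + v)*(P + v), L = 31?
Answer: 5227/2 ≈ 2613.5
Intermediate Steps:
b(v, P) = 2*v*(P + v) (b(v, P) = (2*v)*(P + v) = 2*v*(P + v))
b(6, 1)*L - 19/(-2) = (2*6*(1 + 6))*31 - 19/(-2) = (2*6*7)*31 - 19*(-1/2) = 84*31 + 19/2 = 2604 + 19/2 = 5227/2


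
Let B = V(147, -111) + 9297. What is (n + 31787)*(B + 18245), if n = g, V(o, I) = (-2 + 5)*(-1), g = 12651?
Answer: 1223778082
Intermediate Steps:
V(o, I) = -3 (V(o, I) = 3*(-1) = -3)
n = 12651
B = 9294 (B = -3 + 9297 = 9294)
(n + 31787)*(B + 18245) = (12651 + 31787)*(9294 + 18245) = 44438*27539 = 1223778082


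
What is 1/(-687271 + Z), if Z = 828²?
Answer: -1/1687 ≈ -0.00059277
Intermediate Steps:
Z = 685584
1/(-687271 + Z) = 1/(-687271 + 685584) = 1/(-1687) = -1/1687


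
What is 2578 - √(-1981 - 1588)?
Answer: 2578 - I*√3569 ≈ 2578.0 - 59.741*I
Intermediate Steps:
2578 - √(-1981 - 1588) = 2578 - √(-3569) = 2578 - I*√3569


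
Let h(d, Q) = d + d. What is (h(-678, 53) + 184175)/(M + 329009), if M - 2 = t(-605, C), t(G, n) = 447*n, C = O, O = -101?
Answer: 26117/40552 ≈ 0.64404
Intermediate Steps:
C = -101
h(d, Q) = 2*d
M = -45145 (M = 2 + 447*(-101) = 2 - 45147 = -45145)
(h(-678, 53) + 184175)/(M + 329009) = (2*(-678) + 184175)/(-45145 + 329009) = (-1356 + 184175)/283864 = 182819*(1/283864) = 26117/40552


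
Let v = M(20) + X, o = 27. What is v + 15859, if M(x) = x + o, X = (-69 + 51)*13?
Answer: 15672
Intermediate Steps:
X = -234 (X = -18*13 = -234)
M(x) = 27 + x (M(x) = x + 27 = 27 + x)
v = -187 (v = (27 + 20) - 234 = 47 - 234 = -187)
v + 15859 = -187 + 15859 = 15672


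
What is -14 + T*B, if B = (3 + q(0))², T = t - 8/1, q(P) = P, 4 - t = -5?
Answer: -5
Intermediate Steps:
t = 9 (t = 4 - 1*(-5) = 4 + 5 = 9)
T = 1 (T = 9 - 8/1 = 9 - 8 = 1)
B = 9 (B = (3 + 0)² = 3² = 9)
-14 + T*B = -14 + 1*9 = -14 + 9 = -5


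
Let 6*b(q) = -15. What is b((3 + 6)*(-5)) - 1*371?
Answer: -747/2 ≈ -373.50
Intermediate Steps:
b(q) = -5/2 (b(q) = (⅙)*(-15) = -5/2)
b((3 + 6)*(-5)) - 1*371 = -5/2 - 1*371 = -5/2 - 371 = -747/2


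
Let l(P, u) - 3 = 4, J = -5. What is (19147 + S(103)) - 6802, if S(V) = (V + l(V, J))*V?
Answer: 23675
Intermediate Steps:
l(P, u) = 7 (l(P, u) = 3 + 4 = 7)
S(V) = V*(7 + V) (S(V) = (V + 7)*V = (7 + V)*V = V*(7 + V))
(19147 + S(103)) - 6802 = (19147 + 103*(7 + 103)) - 6802 = (19147 + 103*110) - 6802 = (19147 + 11330) - 6802 = 30477 - 6802 = 23675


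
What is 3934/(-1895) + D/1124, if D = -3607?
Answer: -11257081/2129980 ≈ -5.2851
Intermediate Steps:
3934/(-1895) + D/1124 = 3934/(-1895) - 3607/1124 = 3934*(-1/1895) - 3607*1/1124 = -3934/1895 - 3607/1124 = -11257081/2129980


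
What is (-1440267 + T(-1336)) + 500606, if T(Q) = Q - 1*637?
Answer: -941634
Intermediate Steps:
T(Q) = -637 + Q (T(Q) = Q - 637 = -637 + Q)
(-1440267 + T(-1336)) + 500606 = (-1440267 + (-637 - 1336)) + 500606 = (-1440267 - 1973) + 500606 = -1442240 + 500606 = -941634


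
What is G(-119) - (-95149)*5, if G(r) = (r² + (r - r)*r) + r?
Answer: 489787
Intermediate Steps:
G(r) = r + r² (G(r) = (r² + 0*r) + r = (r² + 0) + r = r² + r = r + r²)
G(-119) - (-95149)*5 = -119*(1 - 119) - (-95149)*5 = -119*(-118) - 1*(-475745) = 14042 + 475745 = 489787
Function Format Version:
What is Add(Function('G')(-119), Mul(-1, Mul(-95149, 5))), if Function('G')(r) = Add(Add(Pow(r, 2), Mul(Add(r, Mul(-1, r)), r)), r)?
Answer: 489787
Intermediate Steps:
Function('G')(r) = Add(r, Pow(r, 2)) (Function('G')(r) = Add(Add(Pow(r, 2), Mul(0, r)), r) = Add(Add(Pow(r, 2), 0), r) = Add(Pow(r, 2), r) = Add(r, Pow(r, 2)))
Add(Function('G')(-119), Mul(-1, Mul(-95149, 5))) = Add(Mul(-119, Add(1, -119)), Mul(-1, Mul(-95149, 5))) = Add(Mul(-119, -118), Mul(-1, -475745)) = Add(14042, 475745) = 489787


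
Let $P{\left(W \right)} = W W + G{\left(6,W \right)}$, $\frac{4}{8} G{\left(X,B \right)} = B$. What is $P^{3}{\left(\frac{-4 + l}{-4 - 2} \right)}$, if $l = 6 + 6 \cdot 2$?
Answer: $\frac{343}{729} \approx 0.47051$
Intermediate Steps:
$G{\left(X,B \right)} = 2 B$
$l = 18$ ($l = 6 + 12 = 18$)
$P{\left(W \right)} = W^{2} + 2 W$ ($P{\left(W \right)} = W W + 2 W = W^{2} + 2 W$)
$P^{3}{\left(\frac{-4 + l}{-4 - 2} \right)} = \left(\frac{-4 + 18}{-4 - 2} \left(2 + \frac{-4 + 18}{-4 - 2}\right)\right)^{3} = \left(\frac{14}{-6} \left(2 + \frac{14}{-6}\right)\right)^{3} = \left(14 \left(- \frac{1}{6}\right) \left(2 + 14 \left(- \frac{1}{6}\right)\right)\right)^{3} = \left(- \frac{7 \left(2 - \frac{7}{3}\right)}{3}\right)^{3} = \left(\left(- \frac{7}{3}\right) \left(- \frac{1}{3}\right)\right)^{3} = \left(\frac{7}{9}\right)^{3} = \frac{343}{729}$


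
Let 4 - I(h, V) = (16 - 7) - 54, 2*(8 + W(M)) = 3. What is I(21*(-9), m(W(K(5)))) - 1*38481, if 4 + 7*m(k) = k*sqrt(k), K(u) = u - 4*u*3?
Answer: -38432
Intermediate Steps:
K(u) = -11*u (K(u) = u - 12*u = -11*u)
W(M) = -13/2 (W(M) = -8 + (1/2)*3 = -8 + 3/2 = -13/2)
m(k) = -4/7 + k**(3/2)/7 (m(k) = -4/7 + (k*sqrt(k))/7 = -4/7 + k**(3/2)/7)
I(h, V) = 49 (I(h, V) = 4 - ((16 - 7) - 54) = 4 - (9 - 54) = 4 - 1*(-45) = 4 + 45 = 49)
I(21*(-9), m(W(K(5)))) - 1*38481 = 49 - 1*38481 = 49 - 38481 = -38432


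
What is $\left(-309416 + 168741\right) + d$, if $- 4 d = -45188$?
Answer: $-129378$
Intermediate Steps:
$d = 11297$ ($d = \left(- \frac{1}{4}\right) \left(-45188\right) = 11297$)
$\left(-309416 + 168741\right) + d = \left(-309416 + 168741\right) + 11297 = -140675 + 11297 = -129378$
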